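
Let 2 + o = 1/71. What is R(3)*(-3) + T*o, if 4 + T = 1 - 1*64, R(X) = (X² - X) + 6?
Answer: 6891/71 ≈ 97.056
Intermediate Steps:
R(X) = 6 + X² - X
T = -67 (T = -4 + (1 - 1*64) = -4 + (1 - 64) = -4 - 63 = -67)
o = -141/71 (o = -2 + 1/71 = -141/71 ≈ -1.9859)
R(3)*(-3) + T*o = (6 + 3² - 1*3)*(-3) - 67*(-141/71) = (6 + 9 - 3)*(-3) + 9447/71 = 12*(-3) + 9447/71 = -36 + 9447/71 = 6891/71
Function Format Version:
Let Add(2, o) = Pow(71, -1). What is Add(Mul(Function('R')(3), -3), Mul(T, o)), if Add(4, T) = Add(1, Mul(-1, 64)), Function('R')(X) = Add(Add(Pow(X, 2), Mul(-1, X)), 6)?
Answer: Rational(6891, 71) ≈ 97.056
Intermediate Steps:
Function('R')(X) = Add(6, Pow(X, 2), Mul(-1, X))
T = -67 (T = Add(-4, Add(1, Mul(-1, 64))) = Add(-4, Add(1, -64)) = Add(-4, -63) = -67)
o = Rational(-141, 71) (o = Add(-2, Pow(71, -1)) = Add(-2, Rational(1, 71)) = Rational(-141, 71) ≈ -1.9859)
Add(Mul(Function('R')(3), -3), Mul(T, o)) = Add(Mul(Add(6, Pow(3, 2), Mul(-1, 3)), -3), Mul(-67, Rational(-141, 71))) = Add(Mul(Add(6, 9, -3), -3), Rational(9447, 71)) = Add(Mul(12, -3), Rational(9447, 71)) = Add(-36, Rational(9447, 71)) = Rational(6891, 71)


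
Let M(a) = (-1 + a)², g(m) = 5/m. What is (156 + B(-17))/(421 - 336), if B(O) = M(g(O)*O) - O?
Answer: 189/85 ≈ 2.2235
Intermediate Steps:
B(O) = 16 - O (B(O) = (-1 + (5/O)*O)² - O = (-1 + 5)² - O = 4² - O = 16 - O)
(156 + B(-17))/(421 - 336) = (156 + (16 - 1*(-17)))/(421 - 336) = (156 + (16 + 17))/85 = (156 + 33)*(1/85) = 189*(1/85) = 189/85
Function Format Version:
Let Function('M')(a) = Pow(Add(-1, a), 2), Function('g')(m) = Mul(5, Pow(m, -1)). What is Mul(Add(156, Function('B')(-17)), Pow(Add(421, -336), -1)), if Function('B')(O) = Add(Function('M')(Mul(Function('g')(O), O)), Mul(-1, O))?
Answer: Rational(189, 85) ≈ 2.2235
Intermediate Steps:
Function('B')(O) = Add(16, Mul(-1, O)) (Function('B')(O) = Add(Pow(Add(-1, Mul(Mul(5, Pow(O, -1)), O)), 2), Mul(-1, O)) = Add(Pow(Add(-1, 5), 2), Mul(-1, O)) = Add(Pow(4, 2), Mul(-1, O)) = Add(16, Mul(-1, O)))
Mul(Add(156, Function('B')(-17)), Pow(Add(421, -336), -1)) = Mul(Add(156, Add(16, Mul(-1, -17))), Pow(Add(421, -336), -1)) = Mul(Add(156, Add(16, 17)), Pow(85, -1)) = Mul(Add(156, 33), Rational(1, 85)) = Mul(189, Rational(1, 85)) = Rational(189, 85)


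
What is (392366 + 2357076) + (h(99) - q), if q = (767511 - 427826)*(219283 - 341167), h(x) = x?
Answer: 41404916081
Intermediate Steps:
q = -41402166540 (q = 339685*(-121884) = -41402166540)
(392366 + 2357076) + (h(99) - q) = (392366 + 2357076) + (99 - 1*(-41402166540)) = 2749442 + (99 + 41402166540) = 2749442 + 41402166639 = 41404916081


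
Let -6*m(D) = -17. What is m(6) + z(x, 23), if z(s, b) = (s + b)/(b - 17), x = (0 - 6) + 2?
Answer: 6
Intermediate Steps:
x = -4 (x = -6 + 2 = -4)
z(s, b) = (b + s)/(-17 + b)
m(D) = 17/6 (m(D) = -⅙*(-17) = 17/6)
m(6) + z(x, 23) = 17/6 + (23 - 4)/(-17 + 23) = 17/6 + 19/6 = 6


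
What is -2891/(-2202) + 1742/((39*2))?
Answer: 52069/2202 ≈ 23.646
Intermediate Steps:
-2891/(-2202) + 1742/((39*2)) = -2891*(-1/2202) + 1742/78 = 2891/2202 + 1742*(1/78) = 2891/2202 + 67/3 = 52069/2202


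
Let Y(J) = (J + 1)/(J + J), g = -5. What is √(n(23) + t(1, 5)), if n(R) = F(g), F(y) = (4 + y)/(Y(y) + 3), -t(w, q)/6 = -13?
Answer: √22457/17 ≈ 8.8151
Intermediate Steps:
t(w, q) = 78 (t(w, q) = -6*(-13) = 78)
Y(J) = (1 + J)/(2*J) (Y(J) = (1 + J)/((2*J)) = (1 + J)*(1/(2*J)) = (1 + J)/(2*J))
F(y) = (4 + y)/(3 + (1 + y)/(2*y)) (F(y) = (4 + y)/((1 + y)/(2*y) + 3) = (4 + y)/(3 + (1 + y)/(2*y)))
n(R) = -5/17 (n(R) = 2*(-5)*(4 - 5)/(1 + 7*(-5)) = 2*(-5)*(-1)/(1 - 35) = 2*(-5)*(-1)/(-34) = 2*(-5)*(-1/34)*(-1) = -5/17)
√(n(23) + t(1, 5)) = √(-5/17 + 78) = √(1321/17) = √22457/17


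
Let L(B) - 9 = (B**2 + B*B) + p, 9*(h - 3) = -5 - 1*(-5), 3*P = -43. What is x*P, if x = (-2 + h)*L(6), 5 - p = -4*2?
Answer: -4042/3 ≈ -1347.3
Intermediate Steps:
p = 13 (p = 5 - (-4)*2 = 5 - 1*(-8) = 5 + 8 = 13)
P = -43/3 (P = (1/3)*(-43) = -43/3 ≈ -14.333)
h = 3 (h = 3 + (-5 - 1*(-5))/9 = 3 + (-5 + 5)/9 = 3 + (1/9)*0 = 3 + 0 = 3)
L(B) = 22 + 2*B**2 (L(B) = 9 + ((B**2 + B*B) + 13) = 9 + ((B**2 + B**2) + 13) = 9 + (2*B**2 + 13) = 9 + (13 + 2*B**2) = 22 + 2*B**2)
x = 94 (x = (-2 + 3)*(22 + 2*6**2) = 1*(22 + 2*36) = 1*(22 + 72) = 1*94 = 94)
x*P = 94*(-43/3) = -4042/3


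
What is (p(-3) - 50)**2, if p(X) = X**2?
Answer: 1681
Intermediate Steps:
(p(-3) - 50)**2 = ((-3)**2 - 50)**2 = (9 - 50)**2 = (-41)**2 = 1681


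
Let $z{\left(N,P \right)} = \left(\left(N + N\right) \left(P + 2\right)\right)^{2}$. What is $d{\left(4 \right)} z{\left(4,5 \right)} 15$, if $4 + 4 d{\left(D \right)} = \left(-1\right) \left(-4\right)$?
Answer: $0$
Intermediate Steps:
$z{\left(N,P \right)} = 4 N^{2} \left(2 + P\right)^{2}$ ($z{\left(N,P \right)} = \left(2 N \left(2 + P\right)\right)^{2} = 4 N^{2} \left(2 + P\right)^{2}$)
$d{\left(D \right)} = 0$ ($d{\left(D \right)} = -1 + \frac{\left(-1\right) \left(-4\right)}{4} = -1 + \frac{1}{4} \cdot 4 = -1 + 1 = 0$)
$d{\left(4 \right)} z{\left(4,5 \right)} 15 = 0 \cdot 4 \cdot 4^{2} \left(2 + 5\right)^{2} \cdot 15 = 0 \cdot 4 \cdot 16 \cdot 7^{2} \cdot 15 = 0 \cdot 4 \cdot 16 \cdot 49 \cdot 15 = 0 \cdot 3136 \cdot 15 = 0 \cdot 15 = 0$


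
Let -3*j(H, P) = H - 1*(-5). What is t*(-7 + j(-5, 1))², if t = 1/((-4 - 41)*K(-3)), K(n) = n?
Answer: 49/135 ≈ 0.36296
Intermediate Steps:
t = 1/135 (t = 1/((-4 - 41)*(-3)) = 1/(-45*(-3)) = 1/135 ≈ 0.0074074)
j(H, P) = -5/3 - H/3 (j(H, P) = -(H - 1*(-5))/3 = -(H + 5)/3 = -(5 + H)/3 = -5/3 - H/3)
t*(-7 + j(-5, 1))² = (-7 + (-5/3 - ⅓*(-5)))²/135 = (-7 + (-5/3 + 5/3))²/135 = (-7 + 0)²/135 = (1/135)*(-7)² = (1/135)*49 = 49/135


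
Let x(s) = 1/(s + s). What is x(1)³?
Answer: ⅛ ≈ 0.12500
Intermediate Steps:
x(s) = 1/(2*s)
x(1)³ = ((½)/1)³ = ((½)*1)³ = (½)³ = ⅛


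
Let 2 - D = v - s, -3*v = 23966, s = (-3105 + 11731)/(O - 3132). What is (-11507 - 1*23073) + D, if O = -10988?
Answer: -563175019/21180 ≈ -26590.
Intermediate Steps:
s = -4313/7060 (s = (-3105 + 11731)/(-10988 - 3132) = 8626/(-14120) = 8626*(-1/14120) = -4313/7060 ≈ -0.61091)
v = -23966/3 (v = -1/3*23966 = -23966/3 ≈ -7988.7)
D = 169229381/21180 (D = 2 - (-23966/3 - 1*(-4313/7060)) = 2 - (-23966/3 + 4313/7060) = 2 - 1*(-169187021/21180) = 2 + 169187021/21180 = 169229381/21180 ≈ 7990.1)
(-11507 - 1*23073) + D = (-11507 - 1*23073) + 169229381/21180 = (-11507 - 23073) + 169229381/21180 = -34580 + 169229381/21180 = -563175019/21180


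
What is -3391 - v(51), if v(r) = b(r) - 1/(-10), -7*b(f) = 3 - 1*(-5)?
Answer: -237297/70 ≈ -3390.0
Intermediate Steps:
b(f) = -8/7 (b(f) = -(3 - 1*(-5))/7 = -(3 + 5)/7 = -⅐*8 = -8/7)
v(r) = -73/70 (v(r) = -8/7 - 1/(-10) = -8/7 - 1*(-⅒) = -8/7 + ⅒ = -73/70)
-3391 - v(51) = -3391 - 1*(-73/70) = -3391 + 73/70 = -237297/70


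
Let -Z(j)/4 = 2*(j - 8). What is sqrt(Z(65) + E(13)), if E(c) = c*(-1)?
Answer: I*sqrt(469) ≈ 21.656*I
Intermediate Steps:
E(c) = -c
Z(j) = 64 - 8*j (Z(j) = -8*(j - 8) = -8*(-8 + j) = -4*(-16 + 2*j) = 64 - 8*j)
sqrt(Z(65) + E(13)) = sqrt((64 - 8*65) - 1*13) = sqrt((64 - 520) - 13) = sqrt(-456 - 13) = sqrt(-469) = I*sqrt(469)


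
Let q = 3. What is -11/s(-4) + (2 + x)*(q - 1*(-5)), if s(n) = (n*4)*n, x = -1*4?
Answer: -1035/64 ≈ -16.172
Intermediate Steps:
x = -4
s(n) = 4*n**2 (s(n) = (4*n)*n = 4*n**2)
-11/s(-4) + (2 + x)*(q - 1*(-5)) = -11/(4*(-4)**2) + (2 - 4)*(3 - 1*(-5)) = -11/(4*16) - 2*(3 + 5) = -11/64 - 2*8 = (1/64)*(-11) - 16 = -11/64 - 16 = -1035/64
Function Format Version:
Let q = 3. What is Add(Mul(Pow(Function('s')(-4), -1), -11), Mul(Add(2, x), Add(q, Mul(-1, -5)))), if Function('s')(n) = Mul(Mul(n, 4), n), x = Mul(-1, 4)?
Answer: Rational(-1035, 64) ≈ -16.172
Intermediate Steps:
x = -4
Function('s')(n) = Mul(4, Pow(n, 2)) (Function('s')(n) = Mul(Mul(4, n), n) = Mul(4, Pow(n, 2)))
Add(Mul(Pow(Function('s')(-4), -1), -11), Mul(Add(2, x), Add(q, Mul(-1, -5)))) = Add(Mul(Pow(Mul(4, Pow(-4, 2)), -1), -11), Mul(Add(2, -4), Add(3, Mul(-1, -5)))) = Add(Mul(Pow(Mul(4, 16), -1), -11), Mul(-2, Add(3, 5))) = Add(Mul(Pow(64, -1), -11), Mul(-2, 8)) = Add(Mul(Rational(1, 64), -11), -16) = Add(Rational(-11, 64), -16) = Rational(-1035, 64)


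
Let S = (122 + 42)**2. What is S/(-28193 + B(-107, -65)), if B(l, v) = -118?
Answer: -26896/28311 ≈ -0.95002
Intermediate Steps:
S = 26896 (S = 164**2 = 26896)
S/(-28193 + B(-107, -65)) = 26896/(-28193 - 118) = 26896/(-28311) = 26896*(-1/28311) = -26896/28311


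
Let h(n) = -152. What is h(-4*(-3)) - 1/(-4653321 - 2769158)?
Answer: -1128216807/7422479 ≈ -152.00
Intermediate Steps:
h(-4*(-3)) - 1/(-4653321 - 2769158) = -152 - 1/(-4653321 - 2769158) = -152 - 1/(-7422479) = -152 - 1*(-1/7422479) = -152 + 1/7422479 = -1128216807/7422479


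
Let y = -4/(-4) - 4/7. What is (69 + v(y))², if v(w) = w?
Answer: 236196/49 ≈ 4820.3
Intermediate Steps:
y = 3/7 (y = -4*(-¼) - 4*⅐ = 1 - 4/7 = 3/7 ≈ 0.42857)
(69 + v(y))² = (69 + 3/7)² = (486/7)² = 236196/49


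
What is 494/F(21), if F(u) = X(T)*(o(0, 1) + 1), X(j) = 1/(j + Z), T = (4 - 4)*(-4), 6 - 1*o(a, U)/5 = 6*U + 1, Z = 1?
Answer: -247/2 ≈ -123.50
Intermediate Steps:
o(a, U) = 25 - 30*U (o(a, U) = 30 - 5*(6*U + 1) = 30 - 5*(1 + 6*U) = 30 + (-5 - 30*U) = 25 - 30*U)
T = 0 (T = 0*(-4) = 0)
X(j) = 1/(1 + j) (X(j) = 1/(j + 1) = 1/(1 + j))
F(u) = -4 (F(u) = ((25 - 30*1) + 1)/(1 + 0) = ((25 - 30) + 1)/1 = 1*(-5 + 1) = 1*(-4) = -4)
494/F(21) = 494/(-4) = 494*(-¼) = -247/2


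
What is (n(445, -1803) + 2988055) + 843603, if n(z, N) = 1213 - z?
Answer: 3832426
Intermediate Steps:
(n(445, -1803) + 2988055) + 843603 = ((1213 - 1*445) + 2988055) + 843603 = ((1213 - 445) + 2988055) + 843603 = (768 + 2988055) + 843603 = 2988823 + 843603 = 3832426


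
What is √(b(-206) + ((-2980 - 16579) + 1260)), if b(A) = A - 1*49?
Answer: I*√18554 ≈ 136.21*I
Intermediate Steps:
b(A) = -49 + A (b(A) = A - 49 = -49 + A)
√(b(-206) + ((-2980 - 16579) + 1260)) = √((-49 - 206) + ((-2980 - 16579) + 1260)) = √(-255 + (-19559 + 1260)) = √(-255 - 18299) = √(-18554) = I*√18554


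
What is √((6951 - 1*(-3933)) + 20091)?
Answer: 5*√1239 ≈ 176.00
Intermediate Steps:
√((6951 - 1*(-3933)) + 20091) = √((6951 + 3933) + 20091) = √(10884 + 20091) = √30975 = 5*√1239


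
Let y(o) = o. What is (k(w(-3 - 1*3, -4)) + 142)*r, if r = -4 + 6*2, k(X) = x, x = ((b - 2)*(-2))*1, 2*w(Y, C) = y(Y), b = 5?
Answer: 1088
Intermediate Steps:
w(Y, C) = Y/2
x = -6 (x = ((5 - 2)*(-2))*1 = (3*(-2))*1 = -6*1 = -6)
k(X) = -6
r = 8 (r = -4 + 12 = 8)
(k(w(-3 - 1*3, -4)) + 142)*r = (-6 + 142)*8 = 136*8 = 1088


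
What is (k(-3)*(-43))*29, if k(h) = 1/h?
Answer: 1247/3 ≈ 415.67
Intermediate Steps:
(k(-3)*(-43))*29 = (-43/(-3))*29 = -1/3*(-43)*29 = (43/3)*29 = 1247/3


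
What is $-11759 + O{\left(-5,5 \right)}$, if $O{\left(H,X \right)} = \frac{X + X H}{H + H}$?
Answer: $-11757$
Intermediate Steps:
$O{\left(H,X \right)} = \frac{X + H X}{2 H}$
$-11759 + O{\left(-5,5 \right)} = -11759 + \frac{1}{2} \cdot 5 \frac{1}{-5} \left(1 - 5\right) = -11759 + \frac{1}{2} \cdot 5 \left(- \frac{1}{5}\right) \left(-4\right) = -11759 + 2 = -11757$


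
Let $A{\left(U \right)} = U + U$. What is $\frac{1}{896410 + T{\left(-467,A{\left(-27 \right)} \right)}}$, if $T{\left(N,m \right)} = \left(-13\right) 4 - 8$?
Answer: $\frac{1}{896350} \approx 1.1156 \cdot 10^{-6}$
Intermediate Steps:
$A{\left(U \right)} = 2 U$
$T{\left(N,m \right)} = -60$ ($T{\left(N,m \right)} = -52 - 8 = -60$)
$\frac{1}{896410 + T{\left(-467,A{\left(-27 \right)} \right)}} = \frac{1}{896410 - 60} = \frac{1}{896350}$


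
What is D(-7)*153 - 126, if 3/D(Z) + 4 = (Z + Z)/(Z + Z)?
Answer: -279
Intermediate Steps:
D(Z) = -1 (D(Z) = 3/(-4 + (Z + Z)/(Z + Z)) = 3/(-4 + (2*Z)/((2*Z))) = 3/(-4 + (2*Z)*(1/(2*Z))) = 3/(-4 + 1) = 3/(-3) = 3*(-⅓) = -1)
D(-7)*153 - 126 = -1*153 - 126 = -153 - 126 = -279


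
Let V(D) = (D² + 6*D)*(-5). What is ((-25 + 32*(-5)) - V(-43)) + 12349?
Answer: 20119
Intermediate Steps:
V(D) = -30*D - 5*D²
((-25 + 32*(-5)) - V(-43)) + 12349 = ((-25 + 32*(-5)) - (-5)*(-43)*(6 - 43)) + 12349 = ((-25 - 160) - (-5)*(-43)*(-37)) + 12349 = (-185 - 1*(-7955)) + 12349 = (-185 + 7955) + 12349 = 7770 + 12349 = 20119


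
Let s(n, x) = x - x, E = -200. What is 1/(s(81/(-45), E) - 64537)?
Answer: -1/64537 ≈ -1.5495e-5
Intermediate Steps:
s(n, x) = 0
1/(s(81/(-45), E) - 64537) = 1/(0 - 64537) = 1/(-64537) = -1/64537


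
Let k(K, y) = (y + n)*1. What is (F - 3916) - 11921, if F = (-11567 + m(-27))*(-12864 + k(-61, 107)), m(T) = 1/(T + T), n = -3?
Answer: 3984641621/27 ≈ 1.4758e+8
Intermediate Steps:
m(T) = 1/(2*T)
k(K, y) = -3 + y (k(K, y) = (y - 3)*1 = (-3 + y)*1 = -3 + y)
F = 3985069220/27 (F = (-11567 + (½)/(-27))*(-12864 + (-3 + 107)) = (-11567 + (½)*(-1/27))*(-12864 + 104) = (-11567 - 1/54)*(-12760) = -624619/54*(-12760) = 3985069220/27 ≈ 1.4760e+8)
(F - 3916) - 11921 = (3985069220/27 - 3916) - 11921 = 3984963488/27 - 11921 = 3984641621/27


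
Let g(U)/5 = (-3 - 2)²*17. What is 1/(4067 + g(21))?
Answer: 1/6192 ≈ 0.00016150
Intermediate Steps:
g(U) = 2125 (g(U) = 5*((-3 - 2)²*17) = 5*((-5)²*17) = 5*(25*17) = 5*425 = 2125)
1/(4067 + g(21)) = 1/(4067 + 2125) = 1/6192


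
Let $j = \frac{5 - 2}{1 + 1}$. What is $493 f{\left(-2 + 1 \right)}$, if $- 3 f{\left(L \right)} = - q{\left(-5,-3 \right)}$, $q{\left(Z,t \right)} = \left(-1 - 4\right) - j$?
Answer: $- \frac{6409}{6} \approx -1068.2$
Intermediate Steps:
$j = \frac{3}{2} \approx 1.5$
$q{\left(Z,t \right)} = - \frac{13}{2}$ ($q{\left(Z,t \right)} = \left(-1 - 4\right) - \frac{3}{2} = -5 - \frac{3}{2} = - \frac{13}{2}$)
$f{\left(L \right)} = - \frac{13}{6}$ ($f{\left(L \right)} = - \frac{\left(-1\right) \left(- \frac{13}{2}\right)}{3} = \left(- \frac{1}{3}\right) \frac{13}{2} = - \frac{13}{6}$)
$493 f{\left(-2 + 1 \right)} = 493 \left(- \frac{13}{6}\right) = - \frac{6409}{6}$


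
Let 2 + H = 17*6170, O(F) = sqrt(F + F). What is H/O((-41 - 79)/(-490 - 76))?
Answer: 26222*sqrt(8490)/15 ≈ 1.6108e+5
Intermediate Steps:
O(F) = sqrt(2)*sqrt(F) (O(F) = sqrt(2*F) = sqrt(2)*sqrt(F))
H = 104888 (H = -2 + 17*6170 = -2 + 104890 = 104888)
H/O((-41 - 79)/(-490 - 76)) = 104888/((sqrt(2)*sqrt((-41 - 79)/(-490 - 76)))) = 104888/((sqrt(2)*sqrt(-120/(-566)))) = 104888/((sqrt(2)*sqrt(-120*(-1/566)))) = 104888/((sqrt(2)*sqrt(60/283))) = 104888/((sqrt(2)*(2*sqrt(4245)/283))) = 104888/((2*sqrt(8490)/283)) = 104888*(sqrt(8490)/60) = 26222*sqrt(8490)/15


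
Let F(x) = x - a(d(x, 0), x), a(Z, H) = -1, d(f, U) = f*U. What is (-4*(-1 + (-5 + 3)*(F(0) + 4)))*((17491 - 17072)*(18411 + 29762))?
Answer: 888117428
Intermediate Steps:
d(f, U) = U*f
F(x) = 1 + x (F(x) = x - 1*(-1) = x + 1 = 1 + x)
(-4*(-1 + (-5 + 3)*(F(0) + 4)))*((17491 - 17072)*(18411 + 29762)) = (-4*(-1 + (-5 + 3)*((1 + 0) + 4)))*((17491 - 17072)*(18411 + 29762)) = (-4*(-1 - 2*(1 + 4)))*(419*48173) = -4*(-1 - 2*5)*20184487 = -4*(-1 - 10)*20184487 = -4*(-11)*20184487 = 44*20184487 = 888117428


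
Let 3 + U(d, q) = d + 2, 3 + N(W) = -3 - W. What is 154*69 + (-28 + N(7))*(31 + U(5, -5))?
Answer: 9191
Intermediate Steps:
N(W) = -6 - W (N(W) = -3 + (-3 - W) = -6 - W)
U(d, q) = -1 + d (U(d, q) = -3 + (d + 2) = -3 + (2 + d) = -1 + d)
154*69 + (-28 + N(7))*(31 + U(5, -5)) = 154*69 + (-28 + (-6 - 1*7))*(31 + (-1 + 5)) = 10626 + (-28 + (-6 - 7))*(31 + 4) = 10626 + (-28 - 13)*35 = 10626 - 41*35 = 10626 - 1435 = 9191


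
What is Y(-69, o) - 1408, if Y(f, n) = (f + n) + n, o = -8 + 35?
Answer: -1423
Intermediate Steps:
o = 27
Y(f, n) = f + 2*n
Y(-69, o) - 1408 = (-69 + 2*27) - 1408 = (-69 + 54) - 1408 = -15 - 1408 = -1423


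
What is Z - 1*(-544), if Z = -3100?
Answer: -2556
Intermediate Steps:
Z - 1*(-544) = -3100 - 1*(-544) = -3100 + 544 = -2556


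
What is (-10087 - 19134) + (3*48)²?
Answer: -8485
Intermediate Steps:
(-10087 - 19134) + (3*48)² = -29221 + 144² = -29221 + 20736 = -8485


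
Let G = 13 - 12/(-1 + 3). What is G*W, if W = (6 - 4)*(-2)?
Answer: -28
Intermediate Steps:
W = -4 (W = 2*(-2) = -4)
G = 7 (G = 13 - 12/2 = 13 + (1/2)*(-12) = 13 - 6 = 7)
G*W = 7*(-4) = -28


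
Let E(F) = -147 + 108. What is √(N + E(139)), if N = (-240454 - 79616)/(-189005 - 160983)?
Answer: I*√1166287936614/174994 ≈ 6.1713*I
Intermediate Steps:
E(F) = -39
N = 160035/174994 (N = -320070/(-349988) = -320070*(-1/349988) = 160035/174994 ≈ 0.91452)
√(N + E(139)) = √(160035/174994 - 39) = √(-6664731/174994) = I*√1166287936614/174994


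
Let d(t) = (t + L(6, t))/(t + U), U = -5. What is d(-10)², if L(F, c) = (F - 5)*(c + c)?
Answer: 4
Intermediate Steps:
L(F, c) = 2*c*(-5 + F) (L(F, c) = (-5 + F)*(2*c) = 2*c*(-5 + F))
d(t) = 3*t/(-5 + t) (d(t) = (t + 2*t*(-5 + 6))/(t - 5) = (t + 2*t*1)/(-5 + t) = (t + 2*t)/(-5 + t) = (3*t)/(-5 + t) = 3*t/(-5 + t))
d(-10)² = (3*(-10)/(-5 - 10))² = (3*(-10)/(-15))² = (3*(-10)*(-1/15))² = 2² = 4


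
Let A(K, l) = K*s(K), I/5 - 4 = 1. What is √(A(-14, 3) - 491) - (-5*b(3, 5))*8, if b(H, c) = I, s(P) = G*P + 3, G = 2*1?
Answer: 1000 + I*√141 ≈ 1000.0 + 11.874*I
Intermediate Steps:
G = 2
I = 25 (I = 20 + 5*1 = 20 + 5 = 25)
s(P) = 3 + 2*P (s(P) = 2*P + 3 = 3 + 2*P)
b(H, c) = 25
A(K, l) = K*(3 + 2*K)
√(A(-14, 3) - 491) - (-5*b(3, 5))*8 = √(-14*(3 + 2*(-14)) - 491) - (-5*25)*8 = √(-14*(3 - 28) - 491) - (-125)*8 = √(-14*(-25) - 491) - 1*(-1000) = √(350 - 491) + 1000 = √(-141) + 1000 = I*√141 + 1000 = 1000 + I*√141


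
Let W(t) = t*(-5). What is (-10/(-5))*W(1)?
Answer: -10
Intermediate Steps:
W(t) = -5*t
(-10/(-5))*W(1) = (-10/(-5))*(-5*1) = -1/5*(-10)*(-5) = 2*(-5) = -10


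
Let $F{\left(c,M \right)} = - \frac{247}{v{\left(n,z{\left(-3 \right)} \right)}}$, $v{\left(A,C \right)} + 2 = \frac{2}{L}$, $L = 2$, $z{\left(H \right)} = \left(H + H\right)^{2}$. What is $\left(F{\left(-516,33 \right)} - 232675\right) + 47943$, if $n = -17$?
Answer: $-184485$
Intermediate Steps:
$z{\left(H \right)} = 4 H^{2}$ ($z{\left(H \right)} = \left(2 H\right)^{2} = 4 H^{2}$)
$v{\left(A,C \right)} = -1$ ($v{\left(A,C \right)} = -2 + \frac{2}{2} = -2 + 2 \cdot \frac{1}{2} = -2 + 1 = -1$)
$F{\left(c,M \right)} = 247$ ($F{\left(c,M \right)} = - \frac{247}{-1} = \left(-247\right) \left(-1\right) = 247$)
$\left(F{\left(-516,33 \right)} - 232675\right) + 47943 = \left(247 - 232675\right) + 47943 = -232428 + 47943 = -184485$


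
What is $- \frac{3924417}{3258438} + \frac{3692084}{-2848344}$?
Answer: $- \frac{483510758755}{193357340139} \approx -2.5006$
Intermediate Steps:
$- \frac{3924417}{3258438} + \frac{3692084}{-2848344} = \left(-3924417\right) \frac{1}{3258438} + 3692084 \left(- \frac{1}{2848344}\right) = - \frac{1308139}{1086146} - \frac{923021}{712086} = - \frac{483510758755}{193357340139}$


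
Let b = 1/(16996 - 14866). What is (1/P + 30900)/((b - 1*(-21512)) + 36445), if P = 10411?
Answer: 685220789130/1285221406921 ≈ 0.53315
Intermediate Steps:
b = 1/2130 ≈ 0.00046948
(1/P + 30900)/((b - 1*(-21512)) + 36445) = (1/10411 + 30900)/((1/2130 - 1*(-21512)) + 36445) = (1/10411 + 30900)/((1/2130 + 21512) + 36445) = 321699901/(10411*(45820561/2130 + 36445)) = 321699901/(10411*(123448411/2130)) = (321699901/10411)*(2130/123448411) = 685220789130/1285221406921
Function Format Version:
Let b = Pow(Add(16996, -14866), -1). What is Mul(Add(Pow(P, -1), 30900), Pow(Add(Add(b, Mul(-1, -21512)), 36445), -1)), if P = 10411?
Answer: Rational(685220789130, 1285221406921) ≈ 0.53315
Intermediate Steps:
b = Rational(1, 2130) (b = Pow(2130, -1) = Rational(1, 2130) ≈ 0.00046948)
Mul(Add(Pow(P, -1), 30900), Pow(Add(Add(b, Mul(-1, -21512)), 36445), -1)) = Mul(Add(Pow(10411, -1), 30900), Pow(Add(Add(Rational(1, 2130), Mul(-1, -21512)), 36445), -1)) = Mul(Add(Rational(1, 10411), 30900), Pow(Add(Add(Rational(1, 2130), 21512), 36445), -1)) = Mul(Rational(321699901, 10411), Pow(Add(Rational(45820561, 2130), 36445), -1)) = Mul(Rational(321699901, 10411), Pow(Rational(123448411, 2130), -1)) = Mul(Rational(321699901, 10411), Rational(2130, 123448411)) = Rational(685220789130, 1285221406921)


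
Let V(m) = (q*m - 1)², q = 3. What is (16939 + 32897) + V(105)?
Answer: 148432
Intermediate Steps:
V(m) = (-1 + 3*m)² (V(m) = (3*m - 1)² = (-1 + 3*m)²)
(16939 + 32897) + V(105) = (16939 + 32897) + (-1 + 3*105)² = 49836 + (-1 + 315)² = 49836 + 314² = 49836 + 98596 = 148432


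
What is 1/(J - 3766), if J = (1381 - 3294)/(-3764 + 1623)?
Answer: -2141/8061093 ≈ -0.00026560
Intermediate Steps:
J = 1913/2141 (J = -1913/(-2141) = -1913*(-1/2141) = 1913/2141 ≈ 0.89351)
1/(J - 3766) = 1/(1913/2141 - 3766) = 1/(-8061093/2141) = -2141/8061093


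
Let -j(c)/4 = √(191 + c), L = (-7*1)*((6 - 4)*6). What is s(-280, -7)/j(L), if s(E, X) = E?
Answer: 70*√107/107 ≈ 6.7672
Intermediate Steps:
L = -84 (L = -14*6 = -7*12 = -84)
j(c) = -4*√(191 + c)
s(-280, -7)/j(L) = -280*(-1/(4*√(191 - 84))) = -280*(-√107/428) = -(-70)*√107/107 = 70*√107/107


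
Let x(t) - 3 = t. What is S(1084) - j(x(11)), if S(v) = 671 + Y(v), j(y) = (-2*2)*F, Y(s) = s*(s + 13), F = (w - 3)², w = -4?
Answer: 1190015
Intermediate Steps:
x(t) = 3 + t
F = 49 (F = (-4 - 3)² = (-7)² = 49)
Y(s) = s*(13 + s)
j(y) = -196 (j(y) = -2*2*49 = -4*49 = -196)
S(v) = 671 + v*(13 + v)
S(1084) - j(x(11)) = (671 + 1084*(13 + 1084)) - 1*(-196) = (671 + 1084*1097) + 196 = (671 + 1189148) + 196 = 1189819 + 196 = 1190015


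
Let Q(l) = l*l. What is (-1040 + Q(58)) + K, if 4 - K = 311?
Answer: 2017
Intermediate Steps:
Q(l) = l²
K = -307 (K = 4 - 1*311 = 4 - 311 = -307)
(-1040 + Q(58)) + K = (-1040 + 58²) - 307 = (-1040 + 3364) - 307 = 2324 - 307 = 2017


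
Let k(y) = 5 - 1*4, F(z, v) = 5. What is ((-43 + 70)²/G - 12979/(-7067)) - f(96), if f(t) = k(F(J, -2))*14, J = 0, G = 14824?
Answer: -1269104373/104761208 ≈ -12.114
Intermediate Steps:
k(y) = 1 (k(y) = 5 - 4 = 1)
f(t) = 14 (f(t) = 1*14 = 14)
((-43 + 70)²/G - 12979/(-7067)) - f(96) = ((-43 + 70)²/14824 - 12979/(-7067)) - 1*14 = (27²*(1/14824) - 12979*(-1/7067)) - 14 = (729*(1/14824) + 12979/7067) - 14 = (729/14824 + 12979/7067) - 14 = 197552539/104761208 - 14 = -1269104373/104761208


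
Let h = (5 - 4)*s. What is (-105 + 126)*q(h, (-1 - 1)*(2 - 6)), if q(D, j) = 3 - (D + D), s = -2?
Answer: 147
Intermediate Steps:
h = -2 (h = (5 - 4)*(-2) = 1*(-2) = -2)
q(D, j) = 3 - 2*D
(-105 + 126)*q(h, (-1 - 1)*(2 - 6)) = (-105 + 126)*(3 - 2*(-2)) = 21*(3 + 4) = 21*7 = 147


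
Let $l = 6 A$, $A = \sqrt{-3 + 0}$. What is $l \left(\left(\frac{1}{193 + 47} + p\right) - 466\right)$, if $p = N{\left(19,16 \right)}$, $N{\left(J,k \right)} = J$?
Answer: $- \frac{107279 i \sqrt{3}}{40} \approx - 4645.3 i$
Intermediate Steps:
$p = 19$
$A = i \sqrt{3}$ ($A = \sqrt{-3} = i \sqrt{3} \approx 1.732 i$)
$l = 6 i \sqrt{3} \approx 10.392 i$
$l \left(\left(\frac{1}{193 + 47} + p\right) - 466\right) = 6 i \sqrt{3} \left(\left(\frac{1}{193 + 47} + 19\right) - 466\right) = 6 i \sqrt{3} \left(\left(\frac{1}{240} + 19\right) - 466\right) = 6 i \sqrt{3} \left(\frac{4561}{240} - 466\right) = 6 i \sqrt{3} \left(- \frac{107279}{240}\right) = - \frac{107279 i \sqrt{3}}{40}$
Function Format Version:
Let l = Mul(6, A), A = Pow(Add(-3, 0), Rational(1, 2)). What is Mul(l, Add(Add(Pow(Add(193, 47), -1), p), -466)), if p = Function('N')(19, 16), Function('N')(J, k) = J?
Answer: Mul(Rational(-107279, 40), I, Pow(3, Rational(1, 2))) ≈ Mul(-4645.3, I)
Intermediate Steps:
p = 19
A = Mul(I, Pow(3, Rational(1, 2))) (A = Pow(-3, Rational(1, 2)) = Mul(I, Pow(3, Rational(1, 2))) ≈ Mul(1.7320, I))
l = Mul(6, I, Pow(3, Rational(1, 2))) (l = Mul(6, Mul(I, Pow(3, Rational(1, 2)))) = Mul(6, I, Pow(3, Rational(1, 2))) ≈ Mul(10.392, I))
Mul(l, Add(Add(Pow(Add(193, 47), -1), p), -466)) = Mul(Mul(6, I, Pow(3, Rational(1, 2))), Add(Add(Pow(Add(193, 47), -1), 19), -466)) = Mul(Mul(6, I, Pow(3, Rational(1, 2))), Add(Add(Pow(240, -1), 19), -466)) = Mul(Mul(6, I, Pow(3, Rational(1, 2))), Add(Add(Rational(1, 240), 19), -466)) = Mul(Mul(6, I, Pow(3, Rational(1, 2))), Add(Rational(4561, 240), -466)) = Mul(Mul(6, I, Pow(3, Rational(1, 2))), Rational(-107279, 240)) = Mul(Rational(-107279, 40), I, Pow(3, Rational(1, 2)))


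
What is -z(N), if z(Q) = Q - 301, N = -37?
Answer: 338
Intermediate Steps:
z(Q) = -301 + Q
-z(N) = -(-301 - 37) = -1*(-338) = 338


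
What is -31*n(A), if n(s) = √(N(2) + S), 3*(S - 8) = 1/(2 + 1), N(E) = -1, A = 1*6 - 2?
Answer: -248/3 ≈ -82.667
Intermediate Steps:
A = 4 (A = 6 - 2 = 4)
S = 73/9 (S = 8 + 1/(3*(2 + 1)) = 8 + (⅓)/3 = 8 + (⅓)*(⅓) = 8 + ⅑ = 73/9 ≈ 8.1111)
n(s) = 8/3 (n(s) = √(-1 + 73/9) = √(64/9) = 8/3)
-31*n(A) = -31*8/3 = -248/3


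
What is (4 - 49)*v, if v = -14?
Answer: 630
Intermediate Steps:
(4 - 49)*v = (4 - 49)*(-14) = -45*(-14) = 630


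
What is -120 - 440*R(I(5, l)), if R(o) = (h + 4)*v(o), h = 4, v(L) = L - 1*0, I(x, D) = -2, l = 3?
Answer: 6920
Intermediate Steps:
v(L) = L (v(L) = L + 0 = L)
R(o) = 8*o (R(o) = (4 + 4)*o = 8*o)
-120 - 440*R(I(5, l)) = -120 - 3520*(-2) = -120 - 440*(-16) = -120 + 7040 = 6920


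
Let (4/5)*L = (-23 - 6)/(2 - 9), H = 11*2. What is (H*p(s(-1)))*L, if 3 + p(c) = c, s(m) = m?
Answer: -3190/7 ≈ -455.71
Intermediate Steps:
p(c) = -3 + c
H = 22
L = 145/28 (L = 5*((-23 - 6)/(2 - 9))/4 = 5*(-29/(-7))/4 = 5*(-29*(-⅐))/4 = (5/4)*(29/7) = 145/28 ≈ 5.1786)
(H*p(s(-1)))*L = (22*(-3 - 1))*(145/28) = (22*(-4))*(145/28) = -88*145/28 = -3190/7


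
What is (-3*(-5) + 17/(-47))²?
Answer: 473344/2209 ≈ 214.28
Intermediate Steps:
(-3*(-5) + 17/(-47))² = (15 + 17*(-1/47))² = (15 - 17/47)² = (688/47)² = 473344/2209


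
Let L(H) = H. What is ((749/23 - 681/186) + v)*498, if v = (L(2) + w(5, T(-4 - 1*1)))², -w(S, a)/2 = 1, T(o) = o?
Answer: 10263033/713 ≈ 14394.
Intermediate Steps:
w(S, a) = -2 (w(S, a) = -2*1 = -2)
v = 0 (v = (2 - 2)² = 0² = 0)
((749/23 - 681/186) + v)*498 = ((749/23 - 681/186) + 0)*498 = ((749*(1/23) - 681*1/186) + 0)*498 = ((749/23 - 227/62) + 0)*498 = (41217/1426 + 0)*498 = (41217/1426)*498 = 10263033/713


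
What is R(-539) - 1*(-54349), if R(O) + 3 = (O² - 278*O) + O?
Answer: 494170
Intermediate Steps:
R(O) = -3 + O² - 277*O (R(O) = -3 + ((O² - 278*O) + O) = -3 + (O² - 277*O) = -3 + O² - 277*O)
R(-539) - 1*(-54349) = (-3 + (-539)² - 277*(-539)) - 1*(-54349) = (-3 + 290521 + 149303) + 54349 = 439821 + 54349 = 494170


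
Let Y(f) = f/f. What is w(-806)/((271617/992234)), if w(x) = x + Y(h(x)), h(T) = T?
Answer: -798748370/271617 ≈ -2940.7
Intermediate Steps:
Y(f) = 1
w(x) = 1 + x (w(x) = x + 1 = 1 + x)
w(-806)/((271617/992234)) = (1 - 806)/((271617/992234)) = -805/(271617*(1/992234)) = -805/271617/992234 = -805*992234/271617 = -798748370/271617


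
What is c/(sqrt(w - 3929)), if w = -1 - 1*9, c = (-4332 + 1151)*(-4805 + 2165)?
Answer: -2799280*I*sqrt(3939)/1313 ≈ -1.3381e+5*I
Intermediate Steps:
c = 8397840 (c = -3181*(-2640) = 8397840)
w = -10 (w = -1 - 9 = -10)
c/(sqrt(w - 3929)) = 8397840/(sqrt(-10 - 3929)) = 8397840/(sqrt(-3939)) = 8397840/((I*sqrt(3939))) = 8397840*(-I*sqrt(3939)/3939) = -2799280*I*sqrt(3939)/1313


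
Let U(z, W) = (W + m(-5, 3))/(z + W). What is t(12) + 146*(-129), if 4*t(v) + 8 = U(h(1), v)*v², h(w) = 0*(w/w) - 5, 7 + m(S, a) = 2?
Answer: -18800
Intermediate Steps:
m(S, a) = -5 (m(S, a) = -7 + 2 = -5)
h(w) = -5 (h(w) = 0*1 - 5 = 0 - 5 = -5)
U(z, W) = (-5 + W)/(W + z) (U(z, W) = (W - 5)/(z + W) = (-5 + W)/(W + z))
t(v) = -2 + v²/4 (t(v) = -2 + (((-5 + v)/(v - 5))*v²)/4 = -2 + (((-5 + v)/(-5 + v))*v²)/4 = -2 + (1*v²)/4 = -2 + v²/4)
t(12) + 146*(-129) = (-2 + (¼)*12²) + 146*(-129) = (-2 + (¼)*144) - 18834 = (-2 + 36) - 18834 = 34 - 18834 = -18800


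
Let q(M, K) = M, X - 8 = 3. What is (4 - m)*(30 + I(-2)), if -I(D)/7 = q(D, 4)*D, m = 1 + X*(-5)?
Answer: 116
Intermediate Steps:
X = 11 (X = 8 + 3 = 11)
m = -54 (m = 1 + 11*(-5) = 1 - 55 = -54)
I(D) = -7*D**2 (I(D) = -7*D*D = -7*D**2)
(4 - m)*(30 + I(-2)) = (4 - 1*(-54))*(30 - 7*(-2)**2) = (4 + 54)*(30 - 7*4) = 58*(30 - 28) = 58*2 = 116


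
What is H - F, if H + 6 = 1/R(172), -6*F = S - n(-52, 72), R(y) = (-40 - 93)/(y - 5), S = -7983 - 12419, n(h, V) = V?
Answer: -1364416/399 ≈ -3419.6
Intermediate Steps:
S = -20402
R(y) = -133/(-5 + y)
F = 10237/3 (F = -(-20402 - 1*72)/6 = -(-20402 - 72)/6 = -⅙*(-20474) = 10237/3 ≈ 3412.3)
H = -965/133 (H = -6 + 1/(-133/(-5 + 172)) = -6 + 1/(-133/167) = -6 - 167/133 = -965/133 ≈ -7.2556)
H - F = -965/133 - 1*10237/3 = -965/133 - 10237/3 = -1364416/399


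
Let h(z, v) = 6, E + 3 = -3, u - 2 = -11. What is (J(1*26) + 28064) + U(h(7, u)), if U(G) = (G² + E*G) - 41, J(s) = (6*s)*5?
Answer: 28803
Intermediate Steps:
u = -9 (u = 2 - 11 = -9)
J(s) = 30*s
E = -6 (E = -3 - 3 = -6)
U(G) = -41 + G² - 6*G (U(G) = (G² - 6*G) - 41 = -41 + G² - 6*G)
(J(1*26) + 28064) + U(h(7, u)) = (30*(1*26) + 28064) + (-41 + 6² - 6*6) = (30*26 + 28064) + (-41 + 36 - 36) = (780 + 28064) - 41 = 28844 - 41 = 28803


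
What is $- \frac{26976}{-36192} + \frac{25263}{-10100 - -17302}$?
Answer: $\frac{888301}{208858} \approx 4.2531$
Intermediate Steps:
$- \frac{26976}{-36192} + \frac{25263}{-10100 - -17302} = \left(-26976\right) \left(- \frac{1}{36192}\right) + \frac{25263}{-10100 + 17302} = \frac{281}{377} + \frac{25263}{7202} = \frac{888301}{208858}$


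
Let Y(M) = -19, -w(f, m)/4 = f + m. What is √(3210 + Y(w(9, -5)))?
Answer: √3191 ≈ 56.489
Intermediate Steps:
w(f, m) = -4*f - 4*m (w(f, m) = -4*(f + m) = -4*f - 4*m)
√(3210 + Y(w(9, -5))) = √(3210 - 19) = √3191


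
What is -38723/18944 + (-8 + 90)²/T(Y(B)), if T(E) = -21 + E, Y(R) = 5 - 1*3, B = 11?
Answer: -128115193/359936 ≈ -355.94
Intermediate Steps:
Y(R) = 2 (Y(R) = 5 - 3 = 2)
-38723/18944 + (-8 + 90)²/T(Y(B)) = -38723/18944 + (-8 + 90)²/(-21 + 2) = -38723*1/18944 + 82²/(-19) = -38723/18944 + 6724*(-1/19) = -38723/18944 - 6724/19 = -128115193/359936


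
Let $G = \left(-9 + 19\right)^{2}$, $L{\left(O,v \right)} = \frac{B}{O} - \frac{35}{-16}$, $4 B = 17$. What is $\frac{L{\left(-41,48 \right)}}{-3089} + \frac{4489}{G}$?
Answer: $\frac{2274075269}{50659600} \approx 44.889$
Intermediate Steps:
$B = \frac{17}{4}$ ($B = \frac{1}{4} \cdot 17 = \frac{17}{4} \approx 4.25$)
$L{\left(O,v \right)} = \frac{35}{16} + \frac{17}{4 O}$ ($L{\left(O,v \right)} = \frac{17}{4 O} - \frac{35}{-16} = \frac{17}{4 O} - - \frac{35}{16} = \frac{17}{4 O} + \frac{35}{16} = \frac{35}{16} + \frac{17}{4 O}$)
$G = 100$ ($G = 10^{2} = 100$)
$\frac{L{\left(-41,48 \right)}}{-3089} + \frac{4489}{G} = \frac{\frac{1}{16} \frac{1}{-41} \left(68 + 35 \left(-41\right)\right)}{-3089} + \frac{4489}{100} = \frac{1}{16} \left(- \frac{1}{41}\right) \left(68 - 1435\right) \left(- \frac{1}{3089}\right) + 4489 \cdot \frac{1}{100} = \frac{1}{16} \left(- \frac{1}{41}\right) \left(-1367\right) \left(- \frac{1}{3089}\right) + \frac{4489}{100} = \frac{1367}{656} \left(- \frac{1}{3089}\right) + \frac{4489}{100} = - \frac{1367}{2026384} + \frac{4489}{100} = \frac{2274075269}{50659600}$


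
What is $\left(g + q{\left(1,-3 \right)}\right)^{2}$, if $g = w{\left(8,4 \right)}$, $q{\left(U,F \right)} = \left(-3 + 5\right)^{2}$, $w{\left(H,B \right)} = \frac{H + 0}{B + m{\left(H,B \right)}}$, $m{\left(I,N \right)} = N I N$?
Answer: $\frac{17956}{1089} \approx 16.489$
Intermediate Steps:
$m{\left(I,N \right)} = I N^{2}$ ($m{\left(I,N \right)} = I N N = I N^{2}$)
$w{\left(H,B \right)} = \frac{H}{B + H B^{2}}$ ($w{\left(H,B \right)} = \frac{H + 0}{B + H B^{2}} = \frac{H}{B + H B^{2}}$)
$q{\left(U,F \right)} = 4$ ($q{\left(U,F \right)} = 2^{2} = 4$)
$g = \frac{2}{33}$ ($g = \frac{8}{4 \left(1 + 4 \cdot 8\right)} = 8 \cdot \frac{1}{4} \frac{1}{1 + 32} = 8 \cdot \frac{1}{4} \cdot \frac{1}{33} = \frac{2}{33} \approx 0.060606$)
$\left(g + q{\left(1,-3 \right)}\right)^{2} = \left(\frac{2}{33} + 4\right)^{2} = \left(\frac{134}{33}\right)^{2} = \frac{17956}{1089}$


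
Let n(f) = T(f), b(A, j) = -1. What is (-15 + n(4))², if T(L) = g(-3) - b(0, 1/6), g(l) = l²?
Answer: 25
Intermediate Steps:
T(L) = 10 (T(L) = (-3)² - 1*(-1) = 9 + 1 = 10)
n(f) = 10
(-15 + n(4))² = (-15 + 10)² = (-5)² = 25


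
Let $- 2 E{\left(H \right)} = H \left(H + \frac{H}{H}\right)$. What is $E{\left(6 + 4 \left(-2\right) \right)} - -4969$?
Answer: $4968$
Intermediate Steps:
$E{\left(H \right)} = - \frac{H \left(1 + H\right)}{2}$ ($E{\left(H \right)} = - \frac{H \left(H + \frac{H}{H}\right)}{2} = - \frac{H \left(H + 1\right)}{2} = - \frac{H \left(1 + H\right)}{2}$)
$E{\left(6 + 4 \left(-2\right) \right)} - -4969 = - \frac{\left(6 + 4 \left(-2\right)\right) \left(1 + \left(6 + 4 \left(-2\right)\right)\right)}{2} - -4969 = - \frac{\left(6 - 8\right) \left(1 + \left(6 - 8\right)\right)}{2} + 4969 = \left(- \frac{1}{2}\right) \left(-2\right) \left(1 - 2\right) + 4969 = \left(- \frac{1}{2}\right) \left(-2\right) \left(-1\right) + 4969 = -1 + 4969 = 4968$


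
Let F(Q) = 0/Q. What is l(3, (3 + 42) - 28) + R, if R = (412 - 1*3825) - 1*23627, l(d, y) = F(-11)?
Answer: -27040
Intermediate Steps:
F(Q) = 0
l(d, y) = 0
R = -27040 (R = (412 - 3825) - 23627 = -3413 - 23627 = -27040)
l(3, (3 + 42) - 28) + R = 0 - 27040 = -27040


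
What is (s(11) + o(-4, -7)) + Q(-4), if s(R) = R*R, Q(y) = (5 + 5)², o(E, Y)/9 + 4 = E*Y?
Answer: 437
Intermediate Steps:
o(E, Y) = -36 + 9*E*Y (o(E, Y) = -36 + 9*(E*Y) = -36 + 9*E*Y)
Q(y) = 100 (Q(y) = 10² = 100)
s(R) = R²
(s(11) + o(-4, -7)) + Q(-4) = (11² + (-36 + 9*(-4)*(-7))) + 100 = (121 + (-36 + 252)) + 100 = (121 + 216) + 100 = 337 + 100 = 437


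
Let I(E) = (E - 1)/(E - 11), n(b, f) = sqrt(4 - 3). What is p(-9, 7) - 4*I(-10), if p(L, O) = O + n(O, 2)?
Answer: 124/21 ≈ 5.9048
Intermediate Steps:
n(b, f) = 1 (n(b, f) = sqrt(1) = 1)
p(L, O) = 1 + O (p(L, O) = O + 1 = 1 + O)
I(E) = (-1 + E)/(-11 + E)
p(-9, 7) - 4*I(-10) = (1 + 7) - 4*(-1 - 10)/(-11 - 10) = 8 - 4*(-11)/(-21) = 8 - (-4)*(-11)/21 = 8 - 4*11/21 = 8 - 44/21 = 124/21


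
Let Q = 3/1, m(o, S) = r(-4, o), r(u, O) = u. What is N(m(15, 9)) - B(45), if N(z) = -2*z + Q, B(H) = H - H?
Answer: 11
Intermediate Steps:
B(H) = 0
m(o, S) = -4
Q = 3 (Q = 3*1 = 3)
N(z) = 3 - 2*z (N(z) = -2*z + 3 = 3 - 2*z)
N(m(15, 9)) - B(45) = (3 - 2*(-4)) - 1*0 = (3 + 8) + 0 = 11 + 0 = 11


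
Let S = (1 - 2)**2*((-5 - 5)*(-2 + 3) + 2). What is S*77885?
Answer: -623080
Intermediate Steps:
S = -8 (S = (-1)**2*(-10*1 + 2) = 1*(-10 + 2) = 1*(-8) = -8)
S*77885 = -8*77885 = -623080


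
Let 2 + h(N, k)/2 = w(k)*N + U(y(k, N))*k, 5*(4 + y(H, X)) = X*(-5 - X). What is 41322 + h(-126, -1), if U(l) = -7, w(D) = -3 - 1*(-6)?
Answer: 40576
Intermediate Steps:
w(D) = 3 (w(D) = -3 + 6 = 3)
y(H, X) = -4 + X*(-5 - X)/5 (y(H, X) = -4 + (X*(-5 - X))/5 = -4 + X*(-5 - X)/5)
h(N, k) = -4 - 14*k + 6*N (h(N, k) = -4 + 2*(3*N - 7*k) = -4 + 2*(-7*k + 3*N) = -4 + (-14*k + 6*N) = -4 - 14*k + 6*N)
41322 + h(-126, -1) = 41322 + (-4 - 14*(-1) + 6*(-126)) = 41322 + (-4 + 14 - 756) = 41322 - 746 = 40576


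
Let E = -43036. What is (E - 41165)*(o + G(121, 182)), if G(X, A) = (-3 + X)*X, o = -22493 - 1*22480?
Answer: 2584549695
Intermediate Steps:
o = -44973 (o = -22493 - 22480 = -44973)
G(X, A) = X*(-3 + X)
(E - 41165)*(o + G(121, 182)) = (-43036 - 41165)*(-44973 + 121*(-3 + 121)) = -84201*(-44973 + 121*118) = -84201*(-44973 + 14278) = -84201*(-30695) = 2584549695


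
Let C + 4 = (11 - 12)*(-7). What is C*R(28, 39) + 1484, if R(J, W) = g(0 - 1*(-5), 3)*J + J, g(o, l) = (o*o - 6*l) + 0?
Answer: 2156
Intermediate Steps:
g(o, l) = o**2 - 6*l (g(o, l) = (o**2 - 6*l) + 0 = o**2 - 6*l)
C = 3 (C = -4 + (11 - 12)*(-7) = -4 - 1*(-7) = -4 + 7 = 3)
R(J, W) = 8*J (R(J, W) = ((0 - 1*(-5))**2 - 6*3)*J + J = ((0 + 5)**2 - 18)*J + J = (5**2 - 18)*J + J = (25 - 18)*J + J = 7*J + J = 8*J)
C*R(28, 39) + 1484 = 3*(8*28) + 1484 = 3*224 + 1484 = 672 + 1484 = 2156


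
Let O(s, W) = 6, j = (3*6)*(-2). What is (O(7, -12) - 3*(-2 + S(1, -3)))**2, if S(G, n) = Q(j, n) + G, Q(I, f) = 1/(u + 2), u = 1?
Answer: 64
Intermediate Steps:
j = -36 (j = 18*(-2) = -36)
Q(I, f) = 1/3 (Q(I, f) = 1/(1 + 2) = 1/3)
S(G, n) = 1/3 + G
(O(7, -12) - 3*(-2 + S(1, -3)))**2 = (6 - 3*(-2 + (1/3 + 1)))**2 = (6 - 3*(-2 + 4/3))**2 = (6 - 3*(-2/3))**2 = (6 + 2)**2 = 8**2 = 64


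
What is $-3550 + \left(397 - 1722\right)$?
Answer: $-4875$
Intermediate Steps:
$-3550 + \left(397 - 1722\right) = -3550 - 1325 = -4875$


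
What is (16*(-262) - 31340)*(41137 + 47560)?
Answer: -3151581804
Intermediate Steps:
(16*(-262) - 31340)*(41137 + 47560) = (-4192 - 31340)*88697 = -35532*88697 = -3151581804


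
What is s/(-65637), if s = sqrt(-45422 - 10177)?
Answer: -I*sqrt(55599)/65637 ≈ -0.0035924*I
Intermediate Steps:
s = I*sqrt(55599) (s = sqrt(-55599) = I*sqrt(55599) ≈ 235.79*I)
s/(-65637) = (I*sqrt(55599))/(-65637) = (I*sqrt(55599))*(-1/65637) = -I*sqrt(55599)/65637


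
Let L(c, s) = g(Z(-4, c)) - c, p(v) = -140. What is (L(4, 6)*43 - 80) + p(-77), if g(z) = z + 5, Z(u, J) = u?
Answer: -349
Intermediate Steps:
g(z) = 5 + z
L(c, s) = 1 - c (L(c, s) = (5 - 4) - c = 1 - c)
(L(4, 6)*43 - 80) + p(-77) = ((1 - 1*4)*43 - 80) - 140 = ((1 - 4)*43 - 80) - 140 = (-3*43 - 80) - 140 = (-129 - 80) - 140 = -209 - 140 = -349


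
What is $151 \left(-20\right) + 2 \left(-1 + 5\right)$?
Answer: $-3012$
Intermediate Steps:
$151 \left(-20\right) + 2 \left(-1 + 5\right) = -3020 + 2 \cdot 4 = -3020 + 8 = -3012$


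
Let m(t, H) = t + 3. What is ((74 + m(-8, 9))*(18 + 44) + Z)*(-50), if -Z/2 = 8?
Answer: -213100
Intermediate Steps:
Z = -16 (Z = -2*8 = -16)
m(t, H) = 3 + t
((74 + m(-8, 9))*(18 + 44) + Z)*(-50) = ((74 + (3 - 8))*(18 + 44) - 16)*(-50) = ((74 - 5)*62 - 16)*(-50) = (69*62 - 16)*(-50) = (4278 - 16)*(-50) = 4262*(-50) = -213100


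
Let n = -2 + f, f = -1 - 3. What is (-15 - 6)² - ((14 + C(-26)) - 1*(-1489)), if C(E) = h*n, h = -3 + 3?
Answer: -1062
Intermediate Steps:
f = -4
n = -6 (n = -2 - 4 = -6)
h = 0
C(E) = 0 (C(E) = 0*(-6) = 0)
(-15 - 6)² - ((14 + C(-26)) - 1*(-1489)) = (-15 - 6)² - ((14 + 0) - 1*(-1489)) = (-21)² - (14 + 1489) = 441 - 1*1503 = 441 - 1503 = -1062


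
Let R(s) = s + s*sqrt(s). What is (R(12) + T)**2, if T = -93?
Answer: 8289 - 3888*sqrt(3) ≈ 1554.8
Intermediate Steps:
R(s) = s + s**(3/2)
(R(12) + T)**2 = ((12 + 12**(3/2)) - 93)**2 = ((12 + 24*sqrt(3)) - 93)**2 = (-81 + 24*sqrt(3))**2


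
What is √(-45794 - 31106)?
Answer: 10*I*√769 ≈ 277.31*I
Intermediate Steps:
√(-45794 - 31106) = √(-76900) = 10*I*√769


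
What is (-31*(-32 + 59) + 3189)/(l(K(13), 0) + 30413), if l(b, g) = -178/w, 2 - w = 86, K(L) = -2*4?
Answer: 98784/1277435 ≈ 0.077330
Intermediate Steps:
K(L) = -8
w = -84 (w = 2 - 1*86 = 2 - 86 = -84)
l(b, g) = 89/42 (l(b, g) = -178/(-84) = -178*(-1/84) = 89/42)
(-31*(-32 + 59) + 3189)/(l(K(13), 0) + 30413) = (-31*(-32 + 59) + 3189)/(89/42 + 30413) = (-31*27 + 3189)/(1277435/42) = (-837 + 3189)*(42/1277435) = 2352*(42/1277435) = 98784/1277435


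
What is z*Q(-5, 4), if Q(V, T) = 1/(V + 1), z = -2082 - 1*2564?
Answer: 2323/2 ≈ 1161.5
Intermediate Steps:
z = -4646 (z = -2082 - 2564 = -4646)
Q(V, T) = 1/(1 + V)
z*Q(-5, 4) = -4646/(1 - 5) = -4646/(-4) = -4646*(-¼) = 2323/2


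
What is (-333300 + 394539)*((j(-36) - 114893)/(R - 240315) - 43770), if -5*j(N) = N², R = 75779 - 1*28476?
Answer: -2586741510783921/965060 ≈ -2.6804e+9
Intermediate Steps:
R = 47303 (R = 75779 - 28476 = 47303)
j(N) = -N²/5
(-333300 + 394539)*((j(-36) - 114893)/(R - 240315) - 43770) = (-333300 + 394539)*((-⅕*(-36)² - 114893)/(47303 - 240315) - 43770) = 61239*((-⅕*1296 - 114893)/(-193012) - 43770) = 61239*((-1296/5 - 114893)*(-1/193012) - 43770) = 61239*(-575761/5*(-1/193012) - 43770) = 61239*(575761/965060 - 43770) = 61239*(-42240100439/965060) = -2586741510783921/965060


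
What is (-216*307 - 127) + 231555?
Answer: 165116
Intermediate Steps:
(-216*307 - 127) + 231555 = (-66312 - 127) + 231555 = -66439 + 231555 = 165116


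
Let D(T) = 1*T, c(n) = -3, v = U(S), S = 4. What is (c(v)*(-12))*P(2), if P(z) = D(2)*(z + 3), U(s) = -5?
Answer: 360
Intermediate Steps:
v = -5
D(T) = T
P(z) = 6 + 2*z (P(z) = 2*(z + 3) = 2*(3 + z) = 6 + 2*z)
(c(v)*(-12))*P(2) = (-3*(-12))*(6 + 2*2) = 36*(6 + 4) = 36*10 = 360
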